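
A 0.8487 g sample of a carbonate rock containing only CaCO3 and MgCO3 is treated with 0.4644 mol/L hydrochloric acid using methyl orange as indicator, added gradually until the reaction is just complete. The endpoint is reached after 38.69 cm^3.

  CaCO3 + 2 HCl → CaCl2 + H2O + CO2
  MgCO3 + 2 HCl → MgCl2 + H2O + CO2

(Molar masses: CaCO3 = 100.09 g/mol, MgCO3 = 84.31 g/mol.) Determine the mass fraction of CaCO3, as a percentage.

68.21 %

n(HCl) = 0.03869 × 0.4644 = 0.01797 mol
Let x = n(CaCO3), y = n(MgCO3).
Titrant: 2x + 2y = 0.01797;  mass: 100.09x + 84.31y = 0.8487
Solving, x = 5.784 × 10^-3 mol, y = 3.200 × 10^-3 mol
mass of CaCO3 = 5.784 × 10^-3 × 100.09 = 0.5789 g
% CaCO3 = 0.5789 / 0.8487 × 100 = 68.21 %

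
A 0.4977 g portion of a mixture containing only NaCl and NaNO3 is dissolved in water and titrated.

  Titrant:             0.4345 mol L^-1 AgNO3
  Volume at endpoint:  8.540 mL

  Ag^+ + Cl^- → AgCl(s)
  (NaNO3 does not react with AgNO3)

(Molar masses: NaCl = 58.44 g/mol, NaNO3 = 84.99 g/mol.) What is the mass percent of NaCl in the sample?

43.57 %

n(AgNO3) = 0.008540 × 0.4345 = 3.711 × 10^-3 mol
Let x = n(NaCl), y = n(NaNO3).
Titrant: 1x = 3.711 × 10^-3;  mass: 58.44x + 84.99y = 0.4977
Solving, x = 3.711 × 10^-3 mol, y = 3.305 × 10^-3 mol
mass of NaCl = 3.711 × 10^-3 × 58.44 = 0.2168 g
% NaCl = 0.2168 / 0.4977 × 100 = 43.57 %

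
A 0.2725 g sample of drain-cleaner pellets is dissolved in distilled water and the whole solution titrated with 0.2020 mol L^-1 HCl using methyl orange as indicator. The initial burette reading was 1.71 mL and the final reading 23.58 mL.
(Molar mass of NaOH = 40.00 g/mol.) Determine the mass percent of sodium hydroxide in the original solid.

NaOH + HCl → NaCl + H2O
n(HCl) = 0.02187 L × 0.2020 mol/L = 4.418 × 10^-3 mol
n(NaOH) = 4.418 × 10^-3 mol (1:1 ratio)
mass of NaOH = 4.418 × 10^-3 × 40.00 g/mol = 0.1767 g
% NaOH = 0.1767 / 0.2725 × 100 = 64.85 %

64.85 %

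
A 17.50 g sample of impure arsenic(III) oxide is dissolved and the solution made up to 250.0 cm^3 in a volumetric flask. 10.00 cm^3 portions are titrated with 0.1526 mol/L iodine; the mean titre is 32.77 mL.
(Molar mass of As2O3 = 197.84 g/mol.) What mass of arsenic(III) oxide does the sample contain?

As2O3 + 2 I2 + 2 H2O → As2O5 + 4 HI
n(I2) per titration = 0.03277 × 0.1526 = 5.001 × 10^-3 mol
From the 1:2 ratio, n(As2O3) in each aliquot = 1/2 × 5.001 × 10^-3 = 2.500 × 10^-3 mol
n(As2O3) in the whole flask = 2.500 × 10^-3 × 250.0/10.00 = 0.06251 mol
mass of As2O3 = 0.06251 × 197.84 = 12.37 g

12.37 g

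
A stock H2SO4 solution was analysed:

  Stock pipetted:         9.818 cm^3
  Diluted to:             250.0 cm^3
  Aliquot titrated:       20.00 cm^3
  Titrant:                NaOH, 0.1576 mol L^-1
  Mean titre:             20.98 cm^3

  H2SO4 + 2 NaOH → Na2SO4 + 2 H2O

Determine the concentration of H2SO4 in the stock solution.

2.105 mol/L

n(NaOH) = 0.02098 × 0.1576 = 3.306 × 10^-3 mol
From the 1:2 ratio, n(H2SO4) in the aliquot = 1/2 × 3.306 × 10^-3 = 1.653 × 10^-3 mol
[H2SO4]_dilute = 1.653 × 10^-3 / 0.02000 = 0.08266 mol/L
Dilution factor = 250.0 / 9.818 = 25.46
[H2SO4]_stock = 0.08266 × 25.46 = 2.105 mol/L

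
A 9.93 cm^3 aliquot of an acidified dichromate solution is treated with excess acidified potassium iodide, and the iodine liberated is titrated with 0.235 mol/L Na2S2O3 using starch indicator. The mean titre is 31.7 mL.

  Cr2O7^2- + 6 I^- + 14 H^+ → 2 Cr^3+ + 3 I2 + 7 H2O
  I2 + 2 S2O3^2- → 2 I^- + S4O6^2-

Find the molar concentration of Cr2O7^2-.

0.125 mol/L

n(S2O3^2-) = 0.0317 × 0.235 = 7.45 × 10^-3 mol
n(I2) = n(S2O3^2-)/2 = 3.72 × 10^-3 mol
From the 1:3 ratio, n(Cr2O7^2-) in the aliquot = 1/3 × 3.72 × 10^-3 = 1.24 × 10^-3 mol
[Cr2O7^2-] = 1.24 × 10^-3 / 0.00993 = 0.125 mol/L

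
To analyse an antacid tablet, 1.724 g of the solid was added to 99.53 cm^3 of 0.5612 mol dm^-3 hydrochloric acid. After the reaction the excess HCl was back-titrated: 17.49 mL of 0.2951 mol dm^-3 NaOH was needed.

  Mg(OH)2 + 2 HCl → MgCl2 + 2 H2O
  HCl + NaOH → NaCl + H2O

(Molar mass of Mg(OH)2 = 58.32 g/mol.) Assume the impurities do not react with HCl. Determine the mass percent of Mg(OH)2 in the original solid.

85.75 %

n(HCl) added = 0.09953 × 0.5612 = 0.05586 mol
n(NaOH) used in back-titration = 0.01749 × 0.2951 = 5.161 × 10^-3 mol
n(HCl) left over = 5.161 × 10^-3 mol (1:1 ratio)
n(HCl) consumed by analyte = 0.05586 − 5.161 × 10^-3 = 0.05069 mol
From the 1:2 ratio, n(Mg(OH)2) = 1/2 × 0.05069 = 0.02535 mol
mass of Mg(OH)2 = 0.02535 × 58.32 = 1.478 g
% Mg(OH)2 = 1.478 / 1.724 × 100 = 85.75 %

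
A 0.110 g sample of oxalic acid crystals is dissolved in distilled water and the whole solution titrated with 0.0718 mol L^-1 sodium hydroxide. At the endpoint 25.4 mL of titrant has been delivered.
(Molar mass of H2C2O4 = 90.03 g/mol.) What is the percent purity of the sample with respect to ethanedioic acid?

74.6 %

H2C2O4 + 2 NaOH → Na2C2O4 + 2 H2O
n(NaOH) = 0.0254 L × 0.0718 mol/L = 1.82 × 10^-3 mol
From the 1:2 ratio, n(H2C2O4) = 1/2 × 1.82 × 10^-3 = 9.12 × 10^-4 mol
mass of H2C2O4 = 9.12 × 10^-4 × 90.03 g/mol = 0.0821 g
% H2C2O4 = 0.0821 / 0.110 × 100 = 74.6 %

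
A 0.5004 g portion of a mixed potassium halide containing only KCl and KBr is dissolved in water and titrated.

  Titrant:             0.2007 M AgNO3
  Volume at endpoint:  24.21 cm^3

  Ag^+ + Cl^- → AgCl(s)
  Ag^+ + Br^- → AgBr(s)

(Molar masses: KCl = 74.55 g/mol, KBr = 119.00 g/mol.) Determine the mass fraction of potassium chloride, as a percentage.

n(AgNO3) = 0.02421 × 0.2007 = 4.859 × 10^-3 mol
Let x = n(KCl), y = n(KBr).
Titrant: 1x + 1y = 4.859 × 10^-3;  mass: 74.55x + 119.00y = 0.5004
Solving, x = 1.751 × 10^-3 mol, y = 3.108 × 10^-3 mol
mass of KCl = 1.751 × 10^-3 × 74.55 = 0.1305 g
% KCl = 0.1305 / 0.5004 × 100 = 26.08 %

26.08 %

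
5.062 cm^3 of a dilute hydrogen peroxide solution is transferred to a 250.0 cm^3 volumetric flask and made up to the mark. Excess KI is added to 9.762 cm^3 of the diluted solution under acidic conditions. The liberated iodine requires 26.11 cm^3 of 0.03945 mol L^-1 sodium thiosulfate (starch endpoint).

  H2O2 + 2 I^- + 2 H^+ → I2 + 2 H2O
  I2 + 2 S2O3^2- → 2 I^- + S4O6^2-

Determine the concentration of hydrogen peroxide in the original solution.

n(S2O3^2-) = 0.02611 × 0.03945 = 1.030 × 10^-3 mol
n(I2) = n(S2O3^2-)/2 = 5.150 × 10^-4 mol
n(H2O2) in the aliquot = 5.150 × 10^-4 mol (1:1 ratio)
[H2O2]_dilute = 5.150 × 10^-4 / 0.009762 = 0.05276 mol/L
[H2O2]_original = 0.05276 × 250.0/5.062 = 2.606 mol/L

2.606 mol/L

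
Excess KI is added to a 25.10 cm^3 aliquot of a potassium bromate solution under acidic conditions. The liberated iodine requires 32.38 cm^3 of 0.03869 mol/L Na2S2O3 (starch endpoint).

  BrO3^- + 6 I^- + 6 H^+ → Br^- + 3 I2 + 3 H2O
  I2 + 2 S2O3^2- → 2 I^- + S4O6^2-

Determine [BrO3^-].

n(S2O3^2-) = 0.03238 × 0.03869 = 1.253 × 10^-3 mol
n(I2) = n(S2O3^2-)/2 = 6.264 × 10^-4 mol
From the 1:3 ratio, n(BrO3^-) in the aliquot = 1/3 × 6.264 × 10^-4 = 2.088 × 10^-4 mol
[BrO3^-] = 2.088 × 10^-4 / 0.02510 = 0.008319 mol/L

0.008319 mol/L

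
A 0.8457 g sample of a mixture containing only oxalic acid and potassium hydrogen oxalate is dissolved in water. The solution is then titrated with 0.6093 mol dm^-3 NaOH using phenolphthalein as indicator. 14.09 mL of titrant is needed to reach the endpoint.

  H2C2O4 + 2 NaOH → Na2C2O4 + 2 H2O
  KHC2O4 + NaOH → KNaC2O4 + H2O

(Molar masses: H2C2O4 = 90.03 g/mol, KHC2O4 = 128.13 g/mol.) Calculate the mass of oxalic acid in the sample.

n(NaOH) = 0.01409 × 0.6093 = 8.585 × 10^-3 mol
Let x = n(H2C2O4), y = n(KHC2O4).
Titrant: 2x + 1y = 8.585 × 10^-3;  mass: 90.03x + 128.13y = 0.8457
Solving, x = 1.530 × 10^-3 mol, y = 5.525 × 10^-3 mol
mass of H2C2O4 = 1.530 × 10^-3 × 90.03 = 0.1377 g

0.1377 g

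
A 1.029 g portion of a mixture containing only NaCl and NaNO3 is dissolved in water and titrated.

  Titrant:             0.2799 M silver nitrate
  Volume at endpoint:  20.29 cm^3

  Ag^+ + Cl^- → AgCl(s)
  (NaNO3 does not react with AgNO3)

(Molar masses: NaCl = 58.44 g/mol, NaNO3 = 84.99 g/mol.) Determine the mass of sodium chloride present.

0.3319 g

n(AgNO3) = 0.02029 × 0.2799 = 5.679 × 10^-3 mol
Let x = n(NaCl), y = n(NaNO3).
Titrant: 1x = 5.679 × 10^-3;  mass: 58.44x + 84.99y = 1.029
Solving, x = 5.679 × 10^-3 mol, y = 8.202 × 10^-3 mol
mass of NaCl = 5.679 × 10^-3 × 58.44 = 0.3319 g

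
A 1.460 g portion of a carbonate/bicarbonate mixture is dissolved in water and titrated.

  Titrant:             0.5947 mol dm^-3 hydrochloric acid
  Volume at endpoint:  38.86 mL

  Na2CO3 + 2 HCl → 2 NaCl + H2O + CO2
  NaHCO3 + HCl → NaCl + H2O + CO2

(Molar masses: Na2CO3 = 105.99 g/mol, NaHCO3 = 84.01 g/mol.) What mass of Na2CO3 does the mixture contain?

n(HCl) = 0.03886 × 0.5947 = 0.02311 mol
Let x = n(Na2CO3), y = n(NaHCO3).
Titrant: 2x + 1y = 0.02311;  mass: 105.99x + 84.01y = 1.460
Solving, x = 7.762 × 10^-3 mol, y = 7.586 × 10^-3 mol
mass of Na2CO3 = 7.762 × 10^-3 × 105.99 = 0.8227 g

0.8227 g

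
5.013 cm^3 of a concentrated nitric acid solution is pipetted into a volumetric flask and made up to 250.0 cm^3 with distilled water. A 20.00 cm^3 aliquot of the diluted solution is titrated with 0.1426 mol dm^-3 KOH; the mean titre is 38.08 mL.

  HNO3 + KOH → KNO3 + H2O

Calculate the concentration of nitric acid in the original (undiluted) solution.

n(KOH) = 0.03808 × 0.1426 = 5.430 × 10^-3 mol
n(HNO3) in the aliquot = 5.430 × 10^-3 mol (1:1 ratio)
[HNO3]_dilute = 5.430 × 10^-3 / 0.02000 = 0.2715 mol/L
Dilution factor = 250.0 / 5.013 = 49.87
[HNO3]_stock = 0.2715 × 49.87 = 13.54 mol/L

13.54 mol/L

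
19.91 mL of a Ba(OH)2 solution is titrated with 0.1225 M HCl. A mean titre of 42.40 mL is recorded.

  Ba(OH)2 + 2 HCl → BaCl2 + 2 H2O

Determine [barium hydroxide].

n(HCl) = 0.04240 L × 0.1225 mol/L = 5.194 × 10^-3 mol
From the 1:2 mole ratio, n(Ba(OH)2) = 1/2 × 5.194 × 10^-3 = 2.597 × 10^-3 mol
[Ba(OH)2] = 2.597 × 10^-3 mol / 0.01991 L = 0.1304 mol/L

0.1304 M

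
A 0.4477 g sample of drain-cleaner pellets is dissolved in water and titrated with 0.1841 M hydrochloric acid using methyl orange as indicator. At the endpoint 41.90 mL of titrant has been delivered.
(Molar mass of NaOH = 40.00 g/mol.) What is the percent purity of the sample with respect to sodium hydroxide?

68.92 %

NaOH + HCl → NaCl + H2O
n(HCl) = 0.04190 L × 0.1841 mol/L = 7.714 × 10^-3 mol
n(NaOH) = 7.714 × 10^-3 mol (1:1 ratio)
mass of NaOH = 7.714 × 10^-3 × 40.00 g/mol = 0.3086 g
% NaOH = 0.3086 / 0.4477 × 100 = 68.92 %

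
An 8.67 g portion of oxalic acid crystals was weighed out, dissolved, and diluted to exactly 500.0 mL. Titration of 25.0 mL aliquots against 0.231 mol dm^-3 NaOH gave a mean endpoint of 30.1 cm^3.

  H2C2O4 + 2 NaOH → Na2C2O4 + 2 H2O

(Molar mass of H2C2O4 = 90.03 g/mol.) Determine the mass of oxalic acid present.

n(NaOH) per titration = 0.0301 × 0.231 = 6.95 × 10^-3 mol
From the 1:2 ratio, n(H2C2O4) in each aliquot = 1/2 × 6.95 × 10^-3 = 3.48 × 10^-3 mol
n(H2C2O4) in the whole flask = 3.48 × 10^-3 × 500.0/25.0 = 0.0695 mol
mass of H2C2O4 = 0.0695 × 90.03 = 6.26 g

6.26 g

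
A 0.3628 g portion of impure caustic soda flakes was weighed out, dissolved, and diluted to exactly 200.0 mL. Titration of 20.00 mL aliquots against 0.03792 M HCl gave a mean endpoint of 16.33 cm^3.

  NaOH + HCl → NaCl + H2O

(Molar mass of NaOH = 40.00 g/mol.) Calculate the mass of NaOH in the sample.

n(HCl) per titration = 0.01633 × 0.03792 = 6.192 × 10^-4 mol
n(NaOH) in each aliquot = 6.192 × 10^-4 mol (1:1 ratio)
n(NaOH) in the whole flask = 6.192 × 10^-4 × 200.0/20.00 = 6.192 × 10^-3 mol
mass of NaOH = 6.192 × 10^-3 × 40.00 = 0.2477 g

0.2477 g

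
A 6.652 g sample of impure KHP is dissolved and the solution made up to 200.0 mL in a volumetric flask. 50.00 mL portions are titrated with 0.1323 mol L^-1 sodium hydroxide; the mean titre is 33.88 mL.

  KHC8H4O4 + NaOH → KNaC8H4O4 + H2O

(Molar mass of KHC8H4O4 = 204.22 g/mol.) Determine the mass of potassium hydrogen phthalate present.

3.662 g

n(NaOH) per titration = 0.03388 × 0.1323 = 4.482 × 10^-3 mol
n(KHC8H4O4) in each aliquot = 4.482 × 10^-3 mol (1:1 ratio)
n(KHC8H4O4) in the whole flask = 4.482 × 10^-3 × 200.0/50.00 = 0.01793 mol
mass of KHC8H4O4 = 0.01793 × 204.22 = 3.662 g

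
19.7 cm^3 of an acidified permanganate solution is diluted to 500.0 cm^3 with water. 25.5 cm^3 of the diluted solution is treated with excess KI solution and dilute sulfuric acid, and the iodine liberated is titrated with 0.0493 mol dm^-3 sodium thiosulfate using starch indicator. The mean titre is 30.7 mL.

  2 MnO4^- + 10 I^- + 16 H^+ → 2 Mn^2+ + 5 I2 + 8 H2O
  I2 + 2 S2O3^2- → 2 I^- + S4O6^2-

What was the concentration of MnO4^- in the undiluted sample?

n(S2O3^2-) = 0.0307 × 0.0493 = 1.51 × 10^-3 mol
n(I2) = n(S2O3^2-)/2 = 7.57 × 10^-4 mol
From the 2:5 ratio, n(MnO4^-) in the aliquot = 2/5 × 7.57 × 10^-4 = 3.03 × 10^-4 mol
[MnO4^-]_dilute = 3.03 × 10^-4 / 0.0255 = 0.0119 mol/L
[MnO4^-]_original = 0.0119 × 500.0/19.7 = 0.301 mol/L

0.301 mol/L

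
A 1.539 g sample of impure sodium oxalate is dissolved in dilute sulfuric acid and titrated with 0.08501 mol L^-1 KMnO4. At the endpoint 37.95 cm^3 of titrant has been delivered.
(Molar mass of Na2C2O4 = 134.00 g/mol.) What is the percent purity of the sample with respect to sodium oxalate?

70.22 %

2 MnO4^- + 5 C2O4^2- + 16 H^+ → 2 Mn^2+ + 10 CO2 + 8 H2O
n(KMnO4) = 0.03795 L × 0.08501 mol/L = 3.226 × 10^-3 mol
From the 5:2 ratio, n(Na2C2O4) = 5/2 × 3.226 × 10^-3 = 8.065 × 10^-3 mol
mass of Na2C2O4 = 8.065 × 10^-3 × 134.00 g/mol = 1.081 g
% Na2C2O4 = 1.081 / 1.539 × 100 = 70.22 %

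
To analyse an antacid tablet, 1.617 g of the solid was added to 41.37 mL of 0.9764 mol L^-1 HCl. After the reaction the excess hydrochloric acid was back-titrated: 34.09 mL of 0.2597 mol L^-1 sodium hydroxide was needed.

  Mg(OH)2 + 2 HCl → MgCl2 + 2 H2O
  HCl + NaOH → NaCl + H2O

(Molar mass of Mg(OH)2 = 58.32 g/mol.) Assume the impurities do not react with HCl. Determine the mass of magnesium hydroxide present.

0.9197 g

n(HCl) added = 0.04137 × 0.9764 = 0.04039 mol
n(NaOH) used in back-titration = 0.03409 × 0.2597 = 8.853 × 10^-3 mol
n(HCl) left over = 8.853 × 10^-3 mol (1:1 ratio)
n(HCl) consumed by analyte = 0.04039 − 8.853 × 10^-3 = 0.03154 mol
From the 1:2 ratio, n(Mg(OH)2) = 1/2 × 0.03154 = 0.01577 mol
mass of Mg(OH)2 = 0.01577 × 58.32 = 0.9197 g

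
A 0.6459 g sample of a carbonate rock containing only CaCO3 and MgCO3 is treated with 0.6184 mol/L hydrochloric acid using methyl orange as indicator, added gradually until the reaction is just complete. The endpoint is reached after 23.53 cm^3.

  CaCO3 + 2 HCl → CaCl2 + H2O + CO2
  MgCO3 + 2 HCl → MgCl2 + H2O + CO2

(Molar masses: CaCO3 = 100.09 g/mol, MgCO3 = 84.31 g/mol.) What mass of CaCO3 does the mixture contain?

0.2062 g

n(HCl) = 0.02353 × 0.6184 = 0.01455 mol
Let x = n(CaCO3), y = n(MgCO3).
Titrant: 2x + 2y = 0.01455;  mass: 100.09x + 84.31y = 0.6459
Solving, x = 2.060 × 10^-3 mol, y = 5.216 × 10^-3 mol
mass of CaCO3 = 2.060 × 10^-3 × 100.09 = 0.2062 g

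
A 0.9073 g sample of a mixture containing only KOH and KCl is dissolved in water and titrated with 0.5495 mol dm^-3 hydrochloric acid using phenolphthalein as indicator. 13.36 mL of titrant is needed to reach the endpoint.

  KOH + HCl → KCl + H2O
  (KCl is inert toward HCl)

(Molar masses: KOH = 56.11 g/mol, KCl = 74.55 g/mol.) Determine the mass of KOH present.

0.4119 g

n(HCl) = 0.01336 × 0.5495 = 7.341 × 10^-3 mol
Let x = n(KOH), y = n(KCl).
Titrant: 1x = 7.341 × 10^-3;  mass: 56.11x + 74.55y = 0.9073
Solving, x = 7.341 × 10^-3 mol, y = 6.645 × 10^-3 mol
mass of KOH = 7.341 × 10^-3 × 56.11 = 0.4119 g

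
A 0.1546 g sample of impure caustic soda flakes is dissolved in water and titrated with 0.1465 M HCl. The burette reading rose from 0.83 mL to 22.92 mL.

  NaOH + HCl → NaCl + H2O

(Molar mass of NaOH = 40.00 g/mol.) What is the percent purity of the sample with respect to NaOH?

83.73 %

n(HCl) = 0.02209 L × 0.1465 mol/L = 3.236 × 10^-3 mol
n(NaOH) = 3.236 × 10^-3 mol (1:1 ratio)
mass of NaOH = 3.236 × 10^-3 × 40.00 g/mol = 0.1294 g
% NaOH = 0.1294 / 0.1546 × 100 = 83.73 %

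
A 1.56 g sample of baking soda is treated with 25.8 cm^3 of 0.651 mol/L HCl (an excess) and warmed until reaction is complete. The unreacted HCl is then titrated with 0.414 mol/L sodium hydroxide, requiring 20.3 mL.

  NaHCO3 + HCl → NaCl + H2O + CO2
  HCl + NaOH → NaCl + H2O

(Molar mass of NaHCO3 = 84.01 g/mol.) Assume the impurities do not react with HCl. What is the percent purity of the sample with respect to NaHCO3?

n(HCl) added = 0.0258 × 0.651 = 0.0168 mol
n(NaOH) used in back-titration = 0.0203 × 0.414 = 8.40 × 10^-3 mol
n(HCl) left over = 8.40 × 10^-3 mol (1:1 ratio)
n(HCl) consumed by analyte = 0.0168 − 8.40 × 10^-3 = 8.39 × 10^-3 mol
n(NaHCO3) = 8.39 × 10^-3 mol (1:1 ratio)
mass of NaHCO3 = 8.39 × 10^-3 × 84.01 = 0.705 g
% NaHCO3 = 0.705 / 1.56 × 100 = 45.2 %

45.2 %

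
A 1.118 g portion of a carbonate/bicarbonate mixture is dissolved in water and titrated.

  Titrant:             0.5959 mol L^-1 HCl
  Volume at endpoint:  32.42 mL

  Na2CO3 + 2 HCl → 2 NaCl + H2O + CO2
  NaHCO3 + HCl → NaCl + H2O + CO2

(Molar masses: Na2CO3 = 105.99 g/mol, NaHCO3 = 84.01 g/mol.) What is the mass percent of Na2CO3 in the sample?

n(HCl) = 0.03242 × 0.5959 = 0.01932 mol
Let x = n(Na2CO3), y = n(NaHCO3).
Titrant: 2x + 1y = 0.01932;  mass: 105.99x + 84.01y = 1.118
Solving, x = 8.141 × 10^-3 mol, y = 3.037 × 10^-3 mol
mass of Na2CO3 = 8.141 × 10^-3 × 105.99 = 0.8629 g
% Na2CO3 = 0.8629 / 1.118 × 100 = 77.18 %

77.18 %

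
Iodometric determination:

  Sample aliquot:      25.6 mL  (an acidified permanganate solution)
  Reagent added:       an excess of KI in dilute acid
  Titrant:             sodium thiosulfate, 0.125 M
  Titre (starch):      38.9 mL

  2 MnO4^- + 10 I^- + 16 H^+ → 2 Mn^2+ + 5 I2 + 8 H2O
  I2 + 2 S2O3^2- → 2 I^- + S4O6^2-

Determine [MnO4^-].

n(S2O3^2-) = 0.0389 × 0.125 = 4.86 × 10^-3 mol
n(I2) = n(S2O3^2-)/2 = 2.43 × 10^-3 mol
From the 2:5 ratio, n(MnO4^-) in the aliquot = 2/5 × 2.43 × 10^-3 = 9.72 × 10^-4 mol
[MnO4^-] = 9.72 × 10^-4 / 0.0256 = 0.0380 mol/L

0.0380 M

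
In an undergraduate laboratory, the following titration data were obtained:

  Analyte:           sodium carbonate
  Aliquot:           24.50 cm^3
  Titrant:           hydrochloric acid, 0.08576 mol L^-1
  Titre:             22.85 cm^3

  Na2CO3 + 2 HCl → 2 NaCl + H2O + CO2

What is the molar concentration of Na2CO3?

0.03999 mol/L

n(HCl) = 0.02285 L × 0.08576 mol/L = 1.960 × 10^-3 mol
From the 1:2 mole ratio, n(Na2CO3) = 1/2 × 1.960 × 10^-3 = 9.798 × 10^-4 mol
[Na2CO3] = 9.798 × 10^-4 mol / 0.02450 L = 0.03999 mol/L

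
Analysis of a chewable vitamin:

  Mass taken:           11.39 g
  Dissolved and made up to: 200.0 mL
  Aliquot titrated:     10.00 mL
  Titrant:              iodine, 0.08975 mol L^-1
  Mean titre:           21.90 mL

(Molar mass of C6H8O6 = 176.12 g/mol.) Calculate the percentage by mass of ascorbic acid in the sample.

C6H8O6 + I2 → C6H6O6 + 2 HI
n(I2) per titration = 0.02190 × 0.08975 = 1.966 × 10^-3 mol
n(C6H8O6) in each aliquot = 1.966 × 10^-3 mol (1:1 ratio)
n(C6H8O6) in the whole flask = 1.966 × 10^-3 × 200.0/10.00 = 0.03931 mol
mass of C6H8O6 = 0.03931 × 176.12 = 6.923 g
% C6H8O6 = 6.923 / 11.39 × 100 = 60.78 %

60.78 %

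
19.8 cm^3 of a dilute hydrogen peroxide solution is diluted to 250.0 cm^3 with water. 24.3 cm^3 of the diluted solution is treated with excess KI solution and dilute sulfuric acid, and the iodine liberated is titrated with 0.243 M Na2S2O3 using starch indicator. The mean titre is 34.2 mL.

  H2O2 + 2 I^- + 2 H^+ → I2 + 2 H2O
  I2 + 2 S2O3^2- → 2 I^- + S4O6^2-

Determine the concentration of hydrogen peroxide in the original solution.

2.16 M

n(S2O3^2-) = 0.0342 × 0.243 = 8.31 × 10^-3 mol
n(I2) = n(S2O3^2-)/2 = 4.16 × 10^-3 mol
n(H2O2) in the aliquot = 4.16 × 10^-3 mol (1:1 ratio)
[H2O2]_dilute = 4.16 × 10^-3 / 0.0243 = 0.171 mol/L
[H2O2]_original = 0.171 × 250.0/19.8 = 2.16 mol/L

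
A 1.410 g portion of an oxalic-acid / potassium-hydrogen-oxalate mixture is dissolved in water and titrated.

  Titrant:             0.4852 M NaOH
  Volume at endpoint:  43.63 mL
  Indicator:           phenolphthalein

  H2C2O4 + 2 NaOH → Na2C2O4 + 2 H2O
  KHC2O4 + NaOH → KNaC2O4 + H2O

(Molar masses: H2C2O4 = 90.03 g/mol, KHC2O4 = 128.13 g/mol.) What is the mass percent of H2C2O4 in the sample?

50.03 %

n(NaOH) = 0.04363 × 0.4852 = 0.02117 mol
Let x = n(H2C2O4), y = n(KHC2O4).
Titrant: 2x + 1y = 0.02117;  mass: 90.03x + 128.13y = 1.410
Solving, x = 7.835 × 10^-3 mol, y = 5.499 × 10^-3 mol
mass of H2C2O4 = 7.835 × 10^-3 × 90.03 = 0.7054 g
% H2C2O4 = 0.7054 / 1.410 × 100 = 50.03 %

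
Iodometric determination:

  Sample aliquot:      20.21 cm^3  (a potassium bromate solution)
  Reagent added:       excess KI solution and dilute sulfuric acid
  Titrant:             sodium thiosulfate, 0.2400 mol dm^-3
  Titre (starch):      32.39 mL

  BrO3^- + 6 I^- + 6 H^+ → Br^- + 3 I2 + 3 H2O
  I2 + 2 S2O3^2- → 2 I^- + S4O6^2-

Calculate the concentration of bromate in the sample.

n(S2O3^2-) = 0.03239 × 0.2400 = 7.774 × 10^-3 mol
n(I2) = n(S2O3^2-)/2 = 3.887 × 10^-3 mol
From the 1:3 ratio, n(BrO3^-) in the aliquot = 1/3 × 3.887 × 10^-3 = 1.296 × 10^-3 mol
[BrO3^-] = 1.296 × 10^-3 / 0.02021 = 0.06411 mol/L

0.06411 mol/L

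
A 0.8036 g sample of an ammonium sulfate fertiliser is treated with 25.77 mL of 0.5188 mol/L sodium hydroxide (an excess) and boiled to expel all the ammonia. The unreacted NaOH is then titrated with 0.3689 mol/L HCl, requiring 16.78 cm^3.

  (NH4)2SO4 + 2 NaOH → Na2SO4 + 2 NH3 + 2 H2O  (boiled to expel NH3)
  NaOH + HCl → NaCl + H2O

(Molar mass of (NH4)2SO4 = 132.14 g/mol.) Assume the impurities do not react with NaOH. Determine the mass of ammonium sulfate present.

n(NaOH) added = 0.02577 × 0.5188 = 0.01337 mol
n(HCl) used in back-titration = 0.01678 × 0.3689 = 6.190 × 10^-3 mol
n(NaOH) left over = 6.190 × 10^-3 mol (1:1 ratio)
n(NaOH) consumed by analyte = 0.01337 − 6.190 × 10^-3 = 7.179 × 10^-3 mol
From the 1:2 ratio, n((NH4)2SO4) = 1/2 × 7.179 × 10^-3 = 3.590 × 10^-3 mol
mass of (NH4)2SO4 = 3.590 × 10^-3 × 132.14 = 0.4743 g

0.4743 g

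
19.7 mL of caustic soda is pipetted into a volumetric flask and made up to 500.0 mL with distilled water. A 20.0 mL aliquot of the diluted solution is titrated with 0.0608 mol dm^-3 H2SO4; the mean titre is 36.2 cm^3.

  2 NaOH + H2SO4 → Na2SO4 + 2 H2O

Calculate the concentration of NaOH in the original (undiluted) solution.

5.59 mol/L

n(H2SO4) = 0.0362 × 0.0608 = 2.20 × 10^-3 mol
From the 2:1 ratio, n(NaOH) in the aliquot = 2/1 × 2.20 × 10^-3 = 4.40 × 10^-3 mol
[NaOH]_dilute = 4.40 × 10^-3 / 0.0200 = 0.220 mol/L
Dilution factor = 500.0 / 19.7 = 25.38
[NaOH]_stock = 0.220 × 25.38 = 5.59 mol/L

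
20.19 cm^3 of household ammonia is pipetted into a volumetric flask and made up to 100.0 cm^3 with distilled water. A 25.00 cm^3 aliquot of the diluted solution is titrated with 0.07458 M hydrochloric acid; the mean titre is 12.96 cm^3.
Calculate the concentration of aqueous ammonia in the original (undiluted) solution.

0.1915 M

NH3 + HCl → NH4Cl
n(HCl) = 0.01296 × 0.07458 = 9.666 × 10^-4 mol
n(NH3) in the aliquot = 9.666 × 10^-4 mol (1:1 ratio)
[NH3]_dilute = 9.666 × 10^-4 / 0.02500 = 0.03866 mol/L
Dilution factor = 100.0 / 20.19 = 4.953
[NH3]_stock = 0.03866 × 4.953 = 0.1915 mol/L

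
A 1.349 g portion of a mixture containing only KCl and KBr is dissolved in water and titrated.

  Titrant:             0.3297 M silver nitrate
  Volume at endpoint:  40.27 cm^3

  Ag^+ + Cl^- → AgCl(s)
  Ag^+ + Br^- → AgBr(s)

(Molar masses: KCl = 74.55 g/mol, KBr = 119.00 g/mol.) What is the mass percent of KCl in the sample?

n(AgNO3) = 0.04027 × 0.3297 = 0.01328 mol
Let x = n(KCl), y = n(KBr).
Titrant: 1x + 1y = 0.01328;  mass: 74.55x + 119.00y = 1.349
Solving, x = 5.196 × 10^-3 mol, y = 8.081 × 10^-3 mol
mass of KCl = 5.196 × 10^-3 × 74.55 = 0.3874 g
% KCl = 0.3874 / 1.349 × 100 = 28.72 %

28.72 %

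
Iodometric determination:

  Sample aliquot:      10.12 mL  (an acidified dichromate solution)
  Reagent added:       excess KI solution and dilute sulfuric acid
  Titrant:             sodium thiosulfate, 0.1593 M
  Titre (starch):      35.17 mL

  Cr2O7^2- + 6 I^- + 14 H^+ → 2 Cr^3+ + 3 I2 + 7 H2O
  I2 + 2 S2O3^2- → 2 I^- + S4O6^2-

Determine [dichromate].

0.09227 M

n(S2O3^2-) = 0.03517 × 0.1593 = 5.603 × 10^-3 mol
n(I2) = n(S2O3^2-)/2 = 2.801 × 10^-3 mol
From the 1:3 ratio, n(Cr2O7^2-) in the aliquot = 1/3 × 2.801 × 10^-3 = 9.338 × 10^-4 mol
[Cr2O7^2-] = 9.338 × 10^-4 / 0.01012 = 0.09227 mol/L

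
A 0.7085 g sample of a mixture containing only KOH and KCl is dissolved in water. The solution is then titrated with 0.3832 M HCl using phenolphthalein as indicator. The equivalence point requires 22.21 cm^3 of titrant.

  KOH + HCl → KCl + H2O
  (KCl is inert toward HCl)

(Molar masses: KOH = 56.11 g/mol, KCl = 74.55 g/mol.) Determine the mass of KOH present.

n(HCl) = 0.02221 × 0.3832 = 8.511 × 10^-3 mol
Let x = n(KOH), y = n(KCl).
Titrant: 1x = 8.511 × 10^-3;  mass: 56.11x + 74.55y = 0.7085
Solving, x = 8.511 × 10^-3 mol, y = 3.098 × 10^-3 mol
mass of KOH = 8.511 × 10^-3 × 56.11 = 0.4775 g

0.4775 g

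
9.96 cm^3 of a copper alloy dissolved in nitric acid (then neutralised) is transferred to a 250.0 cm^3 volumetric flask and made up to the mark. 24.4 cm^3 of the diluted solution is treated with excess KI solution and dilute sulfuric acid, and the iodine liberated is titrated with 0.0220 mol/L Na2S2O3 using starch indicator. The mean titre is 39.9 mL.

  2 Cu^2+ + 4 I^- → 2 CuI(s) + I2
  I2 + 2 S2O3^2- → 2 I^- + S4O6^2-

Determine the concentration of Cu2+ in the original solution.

0.903 mol/L

n(S2O3^2-) = 0.0399 × 0.0220 = 8.78 × 10^-4 mol
n(I2) = n(S2O3^2-)/2 = 4.39 × 10^-4 mol
From the 2:1 ratio, n(Cu2+) in the aliquot = 2/1 × 4.39 × 10^-4 = 8.78 × 10^-4 mol
[Cu2+]_dilute = 8.78 × 10^-4 / 0.0244 = 0.0360 mol/L
[Cu2+]_original = 0.0360 × 250.0/9.96 = 0.903 mol/L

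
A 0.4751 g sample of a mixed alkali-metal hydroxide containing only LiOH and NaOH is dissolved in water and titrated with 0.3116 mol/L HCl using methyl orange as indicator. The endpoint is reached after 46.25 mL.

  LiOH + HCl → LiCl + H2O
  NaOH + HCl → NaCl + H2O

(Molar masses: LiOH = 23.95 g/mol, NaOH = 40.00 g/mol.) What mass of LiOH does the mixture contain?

n(HCl) = 0.04625 × 0.3116 = 0.01441 mol
Let x = n(LiOH), y = n(NaOH).
Titrant: 1x + 1y = 0.01441;  mass: 23.95x + 40.00y = 0.4751
Solving, x = 6.315 × 10^-3 mol, y = 8.096 × 10^-3 mol
mass of LiOH = 6.315 × 10^-3 × 23.95 = 0.1513 g

0.1513 g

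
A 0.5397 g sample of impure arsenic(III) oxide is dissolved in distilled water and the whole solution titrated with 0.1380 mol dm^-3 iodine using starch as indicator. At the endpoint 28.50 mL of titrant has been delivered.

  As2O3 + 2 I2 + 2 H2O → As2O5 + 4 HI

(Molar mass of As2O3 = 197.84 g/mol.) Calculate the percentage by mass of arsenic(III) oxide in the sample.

72.09 %

n(I2) = 0.02850 L × 0.1380 mol/L = 3.933 × 10^-3 mol
From the 1:2 ratio, n(As2O3) = 1/2 × 3.933 × 10^-3 = 1.966 × 10^-3 mol
mass of As2O3 = 1.966 × 10^-3 × 197.84 g/mol = 0.3891 g
% As2O3 = 0.3891 / 0.5397 × 100 = 72.09 %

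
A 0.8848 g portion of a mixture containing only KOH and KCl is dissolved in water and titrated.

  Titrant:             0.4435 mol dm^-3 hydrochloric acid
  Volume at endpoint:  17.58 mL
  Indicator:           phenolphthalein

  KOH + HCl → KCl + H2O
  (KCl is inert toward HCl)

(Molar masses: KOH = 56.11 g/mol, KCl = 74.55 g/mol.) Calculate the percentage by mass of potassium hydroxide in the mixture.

49.44 %

n(HCl) = 0.01758 × 0.4435 = 7.797 × 10^-3 mol
Let x = n(KOH), y = n(KCl).
Titrant: 1x = 7.797 × 10^-3;  mass: 56.11x + 74.55y = 0.8848
Solving, x = 7.797 × 10^-3 mol, y = 6.000 × 10^-3 mol
mass of KOH = 7.797 × 10^-3 × 56.11 = 0.4375 g
% KOH = 0.4375 / 0.8848 × 100 = 49.44 %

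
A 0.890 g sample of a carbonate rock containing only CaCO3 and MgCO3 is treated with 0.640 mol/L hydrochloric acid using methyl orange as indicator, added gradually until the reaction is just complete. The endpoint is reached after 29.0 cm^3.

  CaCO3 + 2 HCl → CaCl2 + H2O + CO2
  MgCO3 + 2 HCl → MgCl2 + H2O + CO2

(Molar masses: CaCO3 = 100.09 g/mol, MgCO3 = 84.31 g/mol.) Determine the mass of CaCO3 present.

n(HCl) = 0.0290 × 0.640 = 0.0186 mol
Let x = n(CaCO3), y = n(MgCO3).
Titrant: 2x + 2y = 0.0186;  mass: 100.09x + 84.31y = 0.890
Solving, x = 6.82 × 10^-3 mol, y = 2.46 × 10^-3 mol
mass of CaCO3 = 6.82 × 10^-3 × 100.09 = 0.683 g

0.683 g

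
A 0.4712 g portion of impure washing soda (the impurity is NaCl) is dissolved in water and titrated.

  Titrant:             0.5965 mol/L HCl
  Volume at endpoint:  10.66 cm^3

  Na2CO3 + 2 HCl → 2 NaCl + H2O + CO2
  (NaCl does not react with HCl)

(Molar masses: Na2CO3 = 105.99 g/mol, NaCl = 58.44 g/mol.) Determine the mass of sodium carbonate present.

n(HCl) = 0.01066 × 0.5965 = 6.359 × 10^-3 mol
Let x = n(Na2CO3), y = n(NaCl).
Titrant: 2x = 6.359 × 10^-3;  mass: 105.99x + 58.44y = 0.4712
Solving, x = 3.179 × 10^-3 mol, y = 2.297 × 10^-3 mol
mass of Na2CO3 = 3.179 × 10^-3 × 105.99 = 0.3370 g

0.3370 g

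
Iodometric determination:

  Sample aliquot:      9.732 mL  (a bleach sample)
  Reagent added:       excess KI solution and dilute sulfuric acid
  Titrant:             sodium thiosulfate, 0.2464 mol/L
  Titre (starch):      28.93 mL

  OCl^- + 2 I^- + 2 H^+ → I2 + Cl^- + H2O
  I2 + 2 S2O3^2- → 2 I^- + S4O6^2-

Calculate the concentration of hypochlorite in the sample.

n(S2O3^2-) = 0.02893 × 0.2464 = 7.128 × 10^-3 mol
n(I2) = n(S2O3^2-)/2 = 3.564 × 10^-3 mol
n(OCl^-) in the aliquot = 3.564 × 10^-3 mol (1:1 ratio)
[OCl^-] = 3.564 × 10^-3 / 0.009732 = 0.3662 mol/L

0.3662 mol/L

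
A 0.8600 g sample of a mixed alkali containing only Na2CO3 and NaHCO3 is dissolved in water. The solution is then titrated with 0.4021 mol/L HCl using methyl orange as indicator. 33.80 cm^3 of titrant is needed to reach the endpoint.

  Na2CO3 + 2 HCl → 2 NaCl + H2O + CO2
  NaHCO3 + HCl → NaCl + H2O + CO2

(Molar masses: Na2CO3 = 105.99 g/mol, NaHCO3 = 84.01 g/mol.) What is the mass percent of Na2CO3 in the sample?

n(HCl) = 0.03380 × 0.4021 = 0.01359 mol
Let x = n(Na2CO3), y = n(NaHCO3).
Titrant: 2x + 1y = 0.01359;  mass: 105.99x + 84.01y = 0.8600
Solving, x = 4.543 × 10^-3 mol, y = 4.506 × 10^-3 mol
mass of Na2CO3 = 4.543 × 10^-3 × 105.99 = 0.4815 g
% Na2CO3 = 0.4815 / 0.8600 × 100 = 55.99 %

55.99 %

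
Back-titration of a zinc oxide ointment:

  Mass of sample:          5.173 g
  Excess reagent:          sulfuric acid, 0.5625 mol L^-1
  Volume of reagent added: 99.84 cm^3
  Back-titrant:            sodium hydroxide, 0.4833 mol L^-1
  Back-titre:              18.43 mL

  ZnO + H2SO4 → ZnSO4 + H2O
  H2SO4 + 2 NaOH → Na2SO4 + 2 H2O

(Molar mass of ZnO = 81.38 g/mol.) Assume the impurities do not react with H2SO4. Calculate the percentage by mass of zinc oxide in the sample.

n(H2SO4) added = 0.09984 × 0.5625 = 0.05616 mol
n(NaOH) used in back-titration = 0.01843 × 0.4833 = 8.907 × 10^-3 mol
From the 1:2 ratio, n(H2SO4) left over = 1/2 × 8.907 × 10^-3 = 4.454 × 10^-3 mol
n(H2SO4) consumed by analyte = 0.05616 − 4.454 × 10^-3 = 0.05171 mol
n(ZnO) = 0.05171 mol (1:1 ratio)
mass of ZnO = 0.05171 × 81.38 = 4.208 g
% ZnO = 4.208 / 5.173 × 100 = 81.34 %

81.34 %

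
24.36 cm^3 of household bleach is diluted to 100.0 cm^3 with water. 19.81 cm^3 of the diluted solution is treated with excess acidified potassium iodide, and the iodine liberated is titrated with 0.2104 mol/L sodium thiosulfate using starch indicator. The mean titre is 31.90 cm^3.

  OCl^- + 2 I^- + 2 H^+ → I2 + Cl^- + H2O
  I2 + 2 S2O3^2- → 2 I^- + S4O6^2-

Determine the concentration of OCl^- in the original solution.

n(S2O3^2-) = 0.03190 × 0.2104 = 6.712 × 10^-3 mol
n(I2) = n(S2O3^2-)/2 = 3.356 × 10^-3 mol
n(OCl^-) in the aliquot = 3.356 × 10^-3 mol (1:1 ratio)
[OCl^-]_dilute = 3.356 × 10^-3 / 0.01981 = 0.1694 mol/L
[OCl^-]_original = 0.1694 × 100.0/24.36 = 0.6954 mol/L

0.6954 mol/L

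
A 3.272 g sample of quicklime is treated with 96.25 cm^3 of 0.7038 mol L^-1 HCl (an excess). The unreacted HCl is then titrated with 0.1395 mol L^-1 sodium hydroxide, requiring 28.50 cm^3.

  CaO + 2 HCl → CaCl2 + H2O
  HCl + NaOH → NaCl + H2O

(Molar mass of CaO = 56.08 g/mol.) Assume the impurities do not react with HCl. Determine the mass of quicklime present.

n(HCl) added = 0.09625 × 0.7038 = 0.06774 mol
n(NaOH) used in back-titration = 0.02850 × 0.1395 = 3.976 × 10^-3 mol
n(HCl) left over = 3.976 × 10^-3 mol (1:1 ratio)
n(HCl) consumed by analyte = 0.06774 − 3.976 × 10^-3 = 0.06376 mol
From the 1:2 ratio, n(CaO) = 1/2 × 0.06376 = 0.03188 mol
mass of CaO = 0.03188 × 56.08 = 1.788 g

1.788 g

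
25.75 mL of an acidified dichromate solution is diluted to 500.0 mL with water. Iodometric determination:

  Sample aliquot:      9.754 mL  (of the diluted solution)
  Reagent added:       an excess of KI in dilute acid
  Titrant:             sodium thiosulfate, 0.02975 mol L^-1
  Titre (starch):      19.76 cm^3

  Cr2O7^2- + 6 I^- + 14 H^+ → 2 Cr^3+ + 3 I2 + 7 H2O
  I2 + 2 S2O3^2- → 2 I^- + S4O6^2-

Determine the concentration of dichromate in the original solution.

0.1950 mol/L

n(S2O3^2-) = 0.01976 × 0.02975 = 5.879 × 10^-4 mol
n(I2) = n(S2O3^2-)/2 = 2.939 × 10^-4 mol
From the 1:3 ratio, n(Cr2O7^2-) in the aliquot = 1/3 × 2.939 × 10^-4 = 9.798 × 10^-5 mol
[Cr2O7^2-]_dilute = 9.798 × 10^-5 / 0.009754 = 0.01004 mol/L
[Cr2O7^2-]_original = 0.01004 × 500.0/25.75 = 0.1950 mol/L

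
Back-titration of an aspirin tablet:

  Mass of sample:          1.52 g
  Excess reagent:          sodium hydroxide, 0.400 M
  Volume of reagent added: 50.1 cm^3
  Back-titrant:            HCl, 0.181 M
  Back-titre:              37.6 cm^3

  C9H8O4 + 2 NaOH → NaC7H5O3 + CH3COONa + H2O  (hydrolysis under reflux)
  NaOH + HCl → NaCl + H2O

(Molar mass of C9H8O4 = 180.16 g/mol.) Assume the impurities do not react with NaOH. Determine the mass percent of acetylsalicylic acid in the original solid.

78.4 %

n(NaOH) added = 0.0501 × 0.400 = 0.0200 mol
n(HCl) used in back-titration = 0.0376 × 0.181 = 6.81 × 10^-3 mol
n(NaOH) left over = 6.81 × 10^-3 mol (1:1 ratio)
n(NaOH) consumed by analyte = 0.0200 − 6.81 × 10^-3 = 0.0132 mol
From the 1:2 ratio, n(C9H8O4) = 1/2 × 0.0132 = 6.62 × 10^-3 mol
mass of C9H8O4 = 6.62 × 10^-3 × 180.16 = 1.19 g
% C9H8O4 = 1.19 / 1.52 × 100 = 78.4 %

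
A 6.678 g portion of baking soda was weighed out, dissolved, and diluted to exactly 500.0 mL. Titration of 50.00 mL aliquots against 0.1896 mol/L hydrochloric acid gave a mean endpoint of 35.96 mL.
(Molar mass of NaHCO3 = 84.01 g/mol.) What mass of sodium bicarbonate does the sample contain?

5.728 g

NaHCO3 + HCl → NaCl + H2O + CO2
n(HCl) per titration = 0.03596 × 0.1896 = 6.818 × 10^-3 mol
n(NaHCO3) in each aliquot = 6.818 × 10^-3 mol (1:1 ratio)
n(NaHCO3) in the whole flask = 6.818 × 10^-3 × 500.0/50.00 = 0.06818 mol
mass of NaHCO3 = 0.06818 × 84.01 = 5.728 g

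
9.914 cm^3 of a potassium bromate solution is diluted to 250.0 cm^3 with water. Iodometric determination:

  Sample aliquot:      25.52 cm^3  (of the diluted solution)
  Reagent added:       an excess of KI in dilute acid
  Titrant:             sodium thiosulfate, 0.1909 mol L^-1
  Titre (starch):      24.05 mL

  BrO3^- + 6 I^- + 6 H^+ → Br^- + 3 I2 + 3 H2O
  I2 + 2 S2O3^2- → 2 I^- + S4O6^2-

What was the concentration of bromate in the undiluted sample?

0.7561 mol/L

n(S2O3^2-) = 0.02405 × 0.1909 = 4.591 × 10^-3 mol
n(I2) = n(S2O3^2-)/2 = 2.296 × 10^-3 mol
From the 1:3 ratio, n(BrO3^-) in the aliquot = 1/3 × 2.296 × 10^-3 = 7.652 × 10^-4 mol
[BrO3^-]_dilute = 7.652 × 10^-4 / 0.02552 = 0.02998 mol/L
[BrO3^-]_original = 0.02998 × 250.0/9.914 = 0.7561 mol/L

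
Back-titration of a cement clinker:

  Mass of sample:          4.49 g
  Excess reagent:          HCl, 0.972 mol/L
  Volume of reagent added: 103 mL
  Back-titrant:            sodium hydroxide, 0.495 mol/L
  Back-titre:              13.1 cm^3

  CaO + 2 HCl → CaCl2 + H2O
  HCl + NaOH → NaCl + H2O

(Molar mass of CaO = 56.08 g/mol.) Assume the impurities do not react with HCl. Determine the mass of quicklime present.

2.63 g

n(HCl) added = 0.103 × 0.972 = 0.100 mol
n(NaOH) used in back-titration = 0.0131 × 0.495 = 6.48 × 10^-3 mol
n(HCl) left over = 6.48 × 10^-3 mol (1:1 ratio)
n(HCl) consumed by analyte = 0.100 − 6.48 × 10^-3 = 0.0936 mol
From the 1:2 ratio, n(CaO) = 1/2 × 0.0936 = 0.0468 mol
mass of CaO = 0.0468 × 56.08 = 2.63 g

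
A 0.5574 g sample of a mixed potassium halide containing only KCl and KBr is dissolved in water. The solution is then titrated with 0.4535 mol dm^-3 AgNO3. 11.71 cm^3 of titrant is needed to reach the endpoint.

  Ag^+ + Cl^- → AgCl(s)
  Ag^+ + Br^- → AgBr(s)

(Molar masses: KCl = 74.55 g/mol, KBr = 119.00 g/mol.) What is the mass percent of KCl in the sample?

22.43 %

n(AgNO3) = 0.01171 × 0.4535 = 5.310 × 10^-3 mol
Let x = n(KCl), y = n(KBr).
Titrant: 1x + 1y = 5.310 × 10^-3;  mass: 74.55x + 119.00y = 0.5574
Solving, x = 1.677 × 10^-3 mol, y = 3.633 × 10^-3 mol
mass of KCl = 1.677 × 10^-3 × 74.55 = 0.1250 g
% KCl = 0.1250 / 0.5574 × 100 = 22.43 %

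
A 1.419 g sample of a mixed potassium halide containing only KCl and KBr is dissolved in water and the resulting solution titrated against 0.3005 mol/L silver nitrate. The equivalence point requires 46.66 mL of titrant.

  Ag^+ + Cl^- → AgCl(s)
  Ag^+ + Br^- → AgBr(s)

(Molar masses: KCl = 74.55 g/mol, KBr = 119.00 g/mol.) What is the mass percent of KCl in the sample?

n(AgNO3) = 0.04666 × 0.3005 = 0.01402 mol
Let x = n(KCl), y = n(KBr).
Titrant: 1x + 1y = 0.01402;  mass: 74.55x + 119.00y = 1.419
Solving, x = 5.614 × 10^-3 mol, y = 8.407 × 10^-3 mol
mass of KCl = 5.614 × 10^-3 × 74.55 = 0.4185 g
% KCl = 0.4185 / 1.419 × 100 = 29.49 %

29.49 %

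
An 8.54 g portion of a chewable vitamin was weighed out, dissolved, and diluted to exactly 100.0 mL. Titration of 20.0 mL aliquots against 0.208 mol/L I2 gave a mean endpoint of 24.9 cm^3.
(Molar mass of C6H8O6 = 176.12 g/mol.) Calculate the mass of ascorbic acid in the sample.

C6H8O6 + I2 → C6H6O6 + 2 HI
n(I2) per titration = 0.0249 × 0.208 = 5.18 × 10^-3 mol
n(C6H8O6) in each aliquot = 5.18 × 10^-3 mol (1:1 ratio)
n(C6H8O6) in the whole flask = 5.18 × 10^-3 × 100.0/20.0 = 0.0259 mol
mass of C6H8O6 = 0.0259 × 176.12 = 4.56 g

4.56 g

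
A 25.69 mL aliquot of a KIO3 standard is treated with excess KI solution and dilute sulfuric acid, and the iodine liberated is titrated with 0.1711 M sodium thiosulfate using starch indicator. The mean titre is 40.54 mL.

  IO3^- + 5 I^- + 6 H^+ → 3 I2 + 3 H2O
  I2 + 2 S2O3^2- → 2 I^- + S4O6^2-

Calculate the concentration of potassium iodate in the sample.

0.04500 M

n(S2O3^2-) = 0.04054 × 0.1711 = 6.936 × 10^-3 mol
n(I2) = n(S2O3^2-)/2 = 3.468 × 10^-3 mol
From the 1:3 ratio, n(IO3^-) in the aliquot = 1/3 × 3.468 × 10^-3 = 1.156 × 10^-3 mol
[IO3^-] = 1.156 × 10^-3 / 0.02569 = 0.04500 mol/L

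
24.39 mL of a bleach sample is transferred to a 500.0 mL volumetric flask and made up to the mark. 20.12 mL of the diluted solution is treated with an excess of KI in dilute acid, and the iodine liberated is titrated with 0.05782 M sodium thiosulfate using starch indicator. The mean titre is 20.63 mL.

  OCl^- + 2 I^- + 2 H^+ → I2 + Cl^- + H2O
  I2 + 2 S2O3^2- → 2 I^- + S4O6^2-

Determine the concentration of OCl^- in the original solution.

0.6077 M

n(S2O3^2-) = 0.02063 × 0.05782 = 1.193 × 10^-3 mol
n(I2) = n(S2O3^2-)/2 = 5.964 × 10^-4 mol
n(OCl^-) in the aliquot = 5.964 × 10^-4 mol (1:1 ratio)
[OCl^-]_dilute = 5.964 × 10^-4 / 0.02012 = 0.02964 mol/L
[OCl^-]_original = 0.02964 × 500.0/24.39 = 0.6077 mol/L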